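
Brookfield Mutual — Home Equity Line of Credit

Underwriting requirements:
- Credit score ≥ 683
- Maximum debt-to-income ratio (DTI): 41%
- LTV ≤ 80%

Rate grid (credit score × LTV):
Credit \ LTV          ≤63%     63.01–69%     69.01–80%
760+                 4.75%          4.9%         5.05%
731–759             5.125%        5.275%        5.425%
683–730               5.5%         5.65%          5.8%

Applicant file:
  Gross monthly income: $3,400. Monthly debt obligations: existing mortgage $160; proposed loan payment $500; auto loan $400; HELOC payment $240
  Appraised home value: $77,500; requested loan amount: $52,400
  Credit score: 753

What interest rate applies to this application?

Credit score 753 ≥ 683; Total monthly debts = (160 + 500 + 400 + 240) = 1,300. DTI = 1,300/3,400 = 38.2% ≤ 41%
Loan-to-value = 52,400/77,500 = 67.6% — pass (80% max)
Row: 753 falls in 731–759. Column: 67.6% falls in 63.01–69%. Rate = 5.275%.

5.275%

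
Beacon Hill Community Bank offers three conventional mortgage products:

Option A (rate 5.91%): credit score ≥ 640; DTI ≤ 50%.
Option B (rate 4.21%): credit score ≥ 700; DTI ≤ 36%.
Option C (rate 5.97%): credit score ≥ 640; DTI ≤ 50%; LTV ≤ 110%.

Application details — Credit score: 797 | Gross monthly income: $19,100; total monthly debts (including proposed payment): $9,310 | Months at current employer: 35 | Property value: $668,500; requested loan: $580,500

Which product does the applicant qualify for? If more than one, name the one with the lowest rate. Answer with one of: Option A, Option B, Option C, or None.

Option A

DTI = 9,310/19,100 = 48.7%.
LTV = 580,500/668,500 = 86.8%.
Option A: score 797 ≥ 640; DTI 48.7% ≤ 50% → qualifies.
Option B: score 797 ≥ 700; DTI 48.7% > 36% → does not qualify.
Option C: score 797 ≥ 640; DTI 48.7% ≤ 50%; LTV 86.8% ≤ 110% → qualifies.
Qualifying: Option A, Option C. Lowest rate is 5.91% → Option A.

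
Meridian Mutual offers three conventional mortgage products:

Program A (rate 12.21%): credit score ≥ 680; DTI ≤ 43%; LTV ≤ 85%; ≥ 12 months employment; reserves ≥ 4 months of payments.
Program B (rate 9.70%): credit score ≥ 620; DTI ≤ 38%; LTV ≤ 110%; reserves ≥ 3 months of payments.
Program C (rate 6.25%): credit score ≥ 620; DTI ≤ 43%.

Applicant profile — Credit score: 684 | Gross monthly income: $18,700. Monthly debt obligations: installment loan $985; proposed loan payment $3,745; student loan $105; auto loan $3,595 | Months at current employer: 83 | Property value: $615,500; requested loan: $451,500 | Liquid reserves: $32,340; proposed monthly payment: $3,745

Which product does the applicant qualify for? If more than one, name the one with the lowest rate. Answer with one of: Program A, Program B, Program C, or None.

None

Total debts = (985 + 3,745 + 105 + 3,595) = 8,430; DTI = 8,430/18,700 = 45.1%.
LTV = 451,500/615,500 = 73.4%.
Reserves = 32,340/3,745 = 8.6 months.
Program A: score 684 ≥ 680; DTI 45.1% > 43%; LTV 73.4% ≤ 85%; employment 83 ≥ 12 mo; reserves 8.6 ≥ 4 mo → does not qualify.
Program B: score 684 ≥ 620; DTI 45.1% > 38%; LTV 73.4% ≤ 110%; reserves 8.6 ≥ 3 mo → does not qualify.
Program C: score 684 ≥ 620; DTI 45.1% > 43% → does not qualify.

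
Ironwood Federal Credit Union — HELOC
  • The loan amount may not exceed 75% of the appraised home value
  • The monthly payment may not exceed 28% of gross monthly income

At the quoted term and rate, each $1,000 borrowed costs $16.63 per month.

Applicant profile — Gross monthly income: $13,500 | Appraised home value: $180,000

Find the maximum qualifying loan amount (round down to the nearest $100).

Payment cap: 28% × $13,500 = $3,780/month.
At $16.63 per $1,000, that supports 3,780/16.63 × 1,000 ≈ $227,300 → $227,300.
LTV cap: 75% × $180,000 = $135,000 → $135,000.
Binding constraint: loan-to-value.

$135,000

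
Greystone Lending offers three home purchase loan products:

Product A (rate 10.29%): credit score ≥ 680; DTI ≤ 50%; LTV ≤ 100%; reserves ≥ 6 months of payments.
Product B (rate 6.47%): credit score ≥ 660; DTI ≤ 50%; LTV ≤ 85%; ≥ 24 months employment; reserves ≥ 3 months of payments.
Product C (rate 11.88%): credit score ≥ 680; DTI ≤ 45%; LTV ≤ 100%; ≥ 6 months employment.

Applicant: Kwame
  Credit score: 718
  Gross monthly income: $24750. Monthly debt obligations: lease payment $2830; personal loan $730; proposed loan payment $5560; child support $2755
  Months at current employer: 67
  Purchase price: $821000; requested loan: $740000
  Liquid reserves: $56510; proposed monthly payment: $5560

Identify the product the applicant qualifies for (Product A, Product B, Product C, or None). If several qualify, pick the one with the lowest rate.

Product A

Total debts = (2,830 + 730 + 5,560 + 2,755) = 11,875; DTI = 11,875/24,750 = 48%.
LTV = 740,000/821,000 = 90.1%.
Reserves = 56,510/5,560 = 10.2 months.
Product A: score 718 ≥ 680; DTI 48% ≤ 50%; LTV 90.1% ≤ 100%; reserves 10.2 ≥ 6 mo → qualifies.
Product B: score 718 ≥ 660; DTI 48% ≤ 50%; LTV 90.1% > 85%; employment 67 ≥ 24 mo; reserves 10.2 ≥ 3 mo → does not qualify.
Product C: score 718 ≥ 680; DTI 48% > 45%; LTV 90.1% ≤ 100%; employment 67 ≥ 6 mo → does not qualify.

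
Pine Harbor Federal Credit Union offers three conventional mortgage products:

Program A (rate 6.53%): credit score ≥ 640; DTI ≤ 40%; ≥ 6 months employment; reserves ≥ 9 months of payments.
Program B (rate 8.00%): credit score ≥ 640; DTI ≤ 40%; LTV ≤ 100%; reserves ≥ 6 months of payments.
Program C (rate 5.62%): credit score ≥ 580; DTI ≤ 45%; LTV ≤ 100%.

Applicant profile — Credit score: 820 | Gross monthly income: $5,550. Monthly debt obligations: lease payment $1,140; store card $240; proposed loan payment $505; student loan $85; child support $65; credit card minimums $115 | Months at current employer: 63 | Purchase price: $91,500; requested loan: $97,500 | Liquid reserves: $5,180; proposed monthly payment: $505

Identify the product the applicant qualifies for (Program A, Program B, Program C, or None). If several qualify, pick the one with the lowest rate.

Program A

Total debts = (1,140 + 240 + 505 + 85 + 65 + 115) = 2,150; DTI = 2,150/5,550 = 38.7%.
LTV = 97,500/91,500 = 106.6%.
Reserves = 5,180/505 = 10.3 months.
Program A: score 820 ≥ 640; DTI 38.7% ≤ 40%; employment 63 ≥ 6 mo; reserves 10.3 ≥ 9 mo → qualifies.
Program B: score 820 ≥ 640; DTI 38.7% ≤ 40%; LTV 106.6% > 100%; reserves 10.3 ≥ 6 mo → does not qualify.
Program C: score 820 ≥ 580; DTI 38.7% ≤ 45%; LTV 106.6% > 100% → does not qualify.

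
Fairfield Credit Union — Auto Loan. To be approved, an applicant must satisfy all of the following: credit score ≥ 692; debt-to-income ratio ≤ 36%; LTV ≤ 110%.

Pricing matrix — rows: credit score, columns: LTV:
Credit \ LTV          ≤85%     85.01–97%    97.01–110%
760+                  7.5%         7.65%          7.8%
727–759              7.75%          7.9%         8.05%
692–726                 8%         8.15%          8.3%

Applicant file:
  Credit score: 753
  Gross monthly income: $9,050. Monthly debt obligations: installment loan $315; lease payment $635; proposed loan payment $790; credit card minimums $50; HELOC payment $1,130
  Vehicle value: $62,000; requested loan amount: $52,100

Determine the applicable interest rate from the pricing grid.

7.75%

Credit score 753 ≥ 692; Total monthly debts = (315 + 635 + 790 + 50 + 1,130) = 2,920. Debt-to-income = 2,920/9,050 = 32.3% — meets 36% limit
LTV: 52,100 ÷ 62,000 = 84%, within 110% cap
Row: 753 falls in 727–759. Column: 84% falls in ≤85%. Rate = 7.75%.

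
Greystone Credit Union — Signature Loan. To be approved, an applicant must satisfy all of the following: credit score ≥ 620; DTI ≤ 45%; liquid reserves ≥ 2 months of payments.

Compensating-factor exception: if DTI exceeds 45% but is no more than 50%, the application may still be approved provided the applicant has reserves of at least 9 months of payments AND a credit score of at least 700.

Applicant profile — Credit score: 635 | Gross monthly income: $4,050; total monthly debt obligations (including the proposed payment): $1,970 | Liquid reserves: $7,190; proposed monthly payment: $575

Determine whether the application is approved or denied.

Credit score 635 ≥ 620 (meets base)
DTI = 1,970/4,050 = 48.6% > 45% — standard DTI limit exceeded.
Reserves: 7,190 ÷ 575 = 12.5 months (meets 2-month minimum)
DTI 48.6% is within the 45%–50% exception band; checking compensating factors.
Override check — reserves: 12.5 mo (ok); score: 635 (below 700).
Override conditions not both satisfied; exception does not apply.

Denied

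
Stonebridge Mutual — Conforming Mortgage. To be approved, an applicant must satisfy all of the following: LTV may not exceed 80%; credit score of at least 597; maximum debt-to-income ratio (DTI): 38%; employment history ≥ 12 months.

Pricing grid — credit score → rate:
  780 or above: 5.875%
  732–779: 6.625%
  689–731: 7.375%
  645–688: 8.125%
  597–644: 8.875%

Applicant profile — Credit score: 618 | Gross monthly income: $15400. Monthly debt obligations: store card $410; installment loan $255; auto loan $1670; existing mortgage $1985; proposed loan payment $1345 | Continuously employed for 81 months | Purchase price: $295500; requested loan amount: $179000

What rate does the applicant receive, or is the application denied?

Credit score 618 ≥ 597 (meets minimum)
Total monthly debts = (410 + 255 + 1,670 + 1,985 + 1,345) = 5,665. DTI = 5,665/15,400 = 36.8% ≤ 38%
Employment 81 ≥ 12 months
Loan-to-value = 179,000/295,500 = 60.6% — pass (80% max)
All requirements met. Score 618 falls in the 597–644 tier → 8.875%.

Approved at 8.875%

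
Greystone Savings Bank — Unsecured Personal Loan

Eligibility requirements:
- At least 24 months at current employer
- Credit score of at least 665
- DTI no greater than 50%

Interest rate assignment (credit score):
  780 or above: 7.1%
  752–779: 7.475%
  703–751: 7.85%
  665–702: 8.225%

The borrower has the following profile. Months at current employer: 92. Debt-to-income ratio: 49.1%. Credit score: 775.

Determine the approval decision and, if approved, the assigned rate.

Approved at 7.475%

Credit score 775 ≥ 665 (meets minimum)
Employment 92 ≥ 24 months
DTI 49.1% is within the 50% limit
All requirements met. Score 775 falls in the 752–779 tier → 7.475%.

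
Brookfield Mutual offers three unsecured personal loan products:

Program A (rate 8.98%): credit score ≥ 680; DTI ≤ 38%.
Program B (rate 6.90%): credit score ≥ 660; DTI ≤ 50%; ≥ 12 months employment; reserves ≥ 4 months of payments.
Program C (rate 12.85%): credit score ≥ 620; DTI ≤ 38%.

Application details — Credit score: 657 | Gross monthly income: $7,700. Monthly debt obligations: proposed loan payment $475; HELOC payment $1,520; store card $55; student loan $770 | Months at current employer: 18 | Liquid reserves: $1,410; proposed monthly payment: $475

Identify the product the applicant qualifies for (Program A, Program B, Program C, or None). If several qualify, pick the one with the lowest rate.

Total debts = (475 + 1,520 + 55 + 770) = 2,820; DTI = 2,820/7,700 = 36.6%.
Reserves = 1,410/475 = 3.0 months.
Program A: score 657 < 680; DTI 36.6% ≤ 38% → does not qualify.
Program B: score 657 < 660; DTI 36.6% ≤ 50%; employment 18 ≥ 12 mo; reserves 3.0 < 4 mo → does not qualify.
Program C: score 657 ≥ 620; DTI 36.6% ≤ 38% → qualifies.

Program C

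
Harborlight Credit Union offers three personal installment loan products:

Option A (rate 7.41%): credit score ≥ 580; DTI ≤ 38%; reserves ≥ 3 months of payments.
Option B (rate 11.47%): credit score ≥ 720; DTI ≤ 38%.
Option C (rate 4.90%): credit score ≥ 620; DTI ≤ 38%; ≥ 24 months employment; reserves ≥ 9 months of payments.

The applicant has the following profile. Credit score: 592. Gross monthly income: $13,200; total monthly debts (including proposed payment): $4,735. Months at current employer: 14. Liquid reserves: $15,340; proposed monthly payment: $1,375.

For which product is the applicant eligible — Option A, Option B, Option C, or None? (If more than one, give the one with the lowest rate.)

DTI = 4,735/13,200 = 35.9%.
Reserves = 15,340/1,375 = 11.2 months.
Option A: score 592 ≥ 580; DTI 35.9% ≤ 38%; reserves 11.2 ≥ 3 mo → qualifies.
Option B: score 592 < 720; DTI 35.9% ≤ 38% → does not qualify.
Option C: score 592 < 620; DTI 35.9% ≤ 38%; employment 14 < 24 mo; reserves 11.2 ≥ 9 mo → does not qualify.

Option A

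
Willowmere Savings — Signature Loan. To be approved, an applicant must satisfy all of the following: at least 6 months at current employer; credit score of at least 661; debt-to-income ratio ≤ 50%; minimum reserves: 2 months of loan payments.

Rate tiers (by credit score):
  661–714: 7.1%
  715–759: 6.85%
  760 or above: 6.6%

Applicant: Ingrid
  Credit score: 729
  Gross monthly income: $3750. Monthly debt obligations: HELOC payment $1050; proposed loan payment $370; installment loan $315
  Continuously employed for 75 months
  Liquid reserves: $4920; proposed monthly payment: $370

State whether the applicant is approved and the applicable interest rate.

Approved at 6.85%

Credit score 729 ≥ 661 (meets minimum)
Total monthly debts = (1,050 + 370 + 315) = 1,735. DTI = 1,735/3,750 = 46.3% ≤ 50%
Reserves = 4,920/370 = 13.3 months ≥ 2
Employment 75 ≥ 6 months
All requirements met. Score 729 falls in the 715–759 tier → 6.85%.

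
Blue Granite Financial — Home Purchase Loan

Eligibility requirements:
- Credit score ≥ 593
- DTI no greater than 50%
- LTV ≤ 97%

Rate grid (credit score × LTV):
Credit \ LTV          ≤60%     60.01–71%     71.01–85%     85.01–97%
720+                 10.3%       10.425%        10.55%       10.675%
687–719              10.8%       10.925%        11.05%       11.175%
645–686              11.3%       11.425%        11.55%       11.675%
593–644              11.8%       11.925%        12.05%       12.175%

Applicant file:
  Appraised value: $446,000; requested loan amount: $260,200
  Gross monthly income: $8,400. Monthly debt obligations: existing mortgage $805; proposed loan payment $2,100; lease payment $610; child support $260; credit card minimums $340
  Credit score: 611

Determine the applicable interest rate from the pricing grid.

Credit score 611 ≥ 593; Total monthly debts = (805 + 2,100 + 610 + 260 + 340) = 4,115. Debt-to-income = 4,115/8,400 = 49% — meets 50% limit
LTV = 260,200/446,000 = 58.3% ≤ 97%
Row: 611 falls in 593–644. Column: 58.3% falls in ≤60%. Rate = 11.8%.

11.8%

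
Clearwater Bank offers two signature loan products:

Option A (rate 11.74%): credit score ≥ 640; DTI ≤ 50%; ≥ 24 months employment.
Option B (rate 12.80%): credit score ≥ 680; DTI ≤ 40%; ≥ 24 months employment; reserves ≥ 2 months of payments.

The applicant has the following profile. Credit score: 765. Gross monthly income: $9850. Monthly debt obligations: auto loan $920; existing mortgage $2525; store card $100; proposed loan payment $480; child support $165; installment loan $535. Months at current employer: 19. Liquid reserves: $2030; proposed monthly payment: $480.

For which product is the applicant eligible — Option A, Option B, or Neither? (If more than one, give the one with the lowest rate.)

Neither

Total debts = (920 + 2,525 + 100 + 480 + 165 + 535) = 4,725; DTI = 4,725/9,850 = 48%.
Reserves = 2,030/480 = 4.2 months.
Option A: score 765 ≥ 640; DTI 48% ≤ 50%; employment 19 < 24 mo → does not qualify.
Option B: score 765 ≥ 680; DTI 48% > 40%; employment 19 < 24 mo; reserves 4.2 ≥ 2 mo → does not qualify.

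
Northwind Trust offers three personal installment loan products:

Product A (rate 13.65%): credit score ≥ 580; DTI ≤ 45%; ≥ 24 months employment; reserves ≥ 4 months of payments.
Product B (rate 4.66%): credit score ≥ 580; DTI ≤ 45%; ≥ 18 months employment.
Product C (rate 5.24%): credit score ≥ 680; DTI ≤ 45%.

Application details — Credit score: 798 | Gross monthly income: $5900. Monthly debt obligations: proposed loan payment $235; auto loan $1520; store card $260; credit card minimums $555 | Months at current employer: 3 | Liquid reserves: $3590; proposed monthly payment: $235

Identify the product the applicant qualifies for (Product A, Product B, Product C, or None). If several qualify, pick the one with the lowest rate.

Total debts = (235 + 1,520 + 260 + 555) = 2,570; DTI = 2,570/5,900 = 43.6%.
Reserves = 3,590/235 = 15.3 months.
Product A: score 798 ≥ 580; DTI 43.6% ≤ 45%; employment 3 < 24 mo; reserves 15.3 ≥ 4 mo → does not qualify.
Product B: score 798 ≥ 580; DTI 43.6% ≤ 45%; employment 3 < 18 mo → does not qualify.
Product C: score 798 ≥ 680; DTI 43.6% ≤ 45% → qualifies.

Product C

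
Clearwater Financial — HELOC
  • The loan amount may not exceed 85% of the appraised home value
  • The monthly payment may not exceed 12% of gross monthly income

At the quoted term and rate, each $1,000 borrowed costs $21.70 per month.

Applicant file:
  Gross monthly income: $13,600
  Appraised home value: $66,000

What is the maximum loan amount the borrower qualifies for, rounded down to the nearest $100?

$56,100

Payment cap: 12% × $13,600 = $1,632/month.
At $21.70 per $1,000, that supports 1,632/21.70 × 1,000 ≈ $75,207 → $75,200.
LTV cap: 85% × $66,000 = $56,100 → $56,100.
Binding constraint: loan-to-value.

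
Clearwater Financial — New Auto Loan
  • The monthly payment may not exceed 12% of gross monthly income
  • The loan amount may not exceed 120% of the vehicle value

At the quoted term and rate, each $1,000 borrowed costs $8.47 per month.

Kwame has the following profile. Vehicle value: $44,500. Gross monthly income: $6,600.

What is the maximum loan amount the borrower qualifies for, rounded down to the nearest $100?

Payment cap: 12% × $6,600 = $792/month.
At $8.47 per $1,000, that supports 792/8.47 × 1,000 ≈ $93,506 → $93,500.
LTV cap: 120% × $44,500 = $53,400 → $53,400.
Binding constraint: loan-to-value.

$53,400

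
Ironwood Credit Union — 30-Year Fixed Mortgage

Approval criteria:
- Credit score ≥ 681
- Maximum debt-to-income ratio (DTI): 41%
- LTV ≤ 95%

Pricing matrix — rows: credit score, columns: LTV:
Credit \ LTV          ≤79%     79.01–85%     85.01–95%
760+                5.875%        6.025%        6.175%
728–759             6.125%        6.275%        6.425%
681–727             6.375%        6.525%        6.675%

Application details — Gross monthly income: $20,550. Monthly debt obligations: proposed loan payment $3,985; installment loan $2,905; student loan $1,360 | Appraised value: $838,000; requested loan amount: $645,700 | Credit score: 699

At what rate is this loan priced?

6.375%

Credit score 699 ≥ 681; Total monthly debts = (3,985 + 2,905 + 1,360) = 8,250. Debt-to-income = 8,250/20,550 = 40.1% — meets 41% limit
LTV = 645,700/838,000 = 77.1% ≤ 95%
Row: 699 falls in 681–727. Column: 77.1% falls in ≤79%. Rate = 6.375%.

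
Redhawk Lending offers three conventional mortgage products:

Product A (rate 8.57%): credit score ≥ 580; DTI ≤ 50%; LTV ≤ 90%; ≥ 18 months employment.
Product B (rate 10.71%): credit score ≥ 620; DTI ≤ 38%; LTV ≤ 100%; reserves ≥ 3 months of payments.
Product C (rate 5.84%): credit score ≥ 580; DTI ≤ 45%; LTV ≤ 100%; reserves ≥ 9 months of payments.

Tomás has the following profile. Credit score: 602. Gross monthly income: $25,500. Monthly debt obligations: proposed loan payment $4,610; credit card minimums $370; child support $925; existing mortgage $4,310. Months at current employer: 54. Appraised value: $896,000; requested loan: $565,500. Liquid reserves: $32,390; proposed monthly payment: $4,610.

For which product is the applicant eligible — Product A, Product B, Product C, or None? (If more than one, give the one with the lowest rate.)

Total debts = (4,610 + 370 + 925 + 4,310) = 10,215; DTI = 10,215/25,500 = 40.1%.
LTV = 565,500/896,000 = 63.1%.
Reserves = 32,390/4,610 = 7.0 months.
Product A: score 602 ≥ 580; DTI 40.1% ≤ 50%; LTV 63.1% ≤ 90%; employment 54 ≥ 18 mo → qualifies.
Product B: score 602 < 620; DTI 40.1% > 38%; LTV 63.1% ≤ 100%; reserves 7.0 ≥ 3 mo → does not qualify.
Product C: score 602 ≥ 580; DTI 40.1% ≤ 45%; LTV 63.1% ≤ 100%; reserves 7.0 < 9 mo → does not qualify.

Product A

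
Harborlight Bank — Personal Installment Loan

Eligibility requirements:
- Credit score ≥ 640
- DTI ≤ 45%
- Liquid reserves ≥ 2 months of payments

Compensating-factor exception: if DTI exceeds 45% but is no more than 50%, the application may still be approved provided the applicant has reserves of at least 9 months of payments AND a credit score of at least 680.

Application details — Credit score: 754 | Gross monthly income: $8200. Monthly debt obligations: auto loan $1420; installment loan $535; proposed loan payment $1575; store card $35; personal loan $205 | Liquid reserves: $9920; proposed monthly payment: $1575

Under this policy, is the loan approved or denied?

Credit score 754 ≥ 640 (meets base)
Total debts = (1,420 + 535 + 1,575 + 35 + 205) = 3,770. DTI = 3,770/8,200 = 46% > 45% — standard DTI limit exceeded.
Liquid reserves cover 9,920/1,575 = 6.3 months — ≥ 2 required
46% falls in the override range (45%–50%), so the compensating-factor test applies.
Reserves 6.3 < 9 months; credit score 754 ≥ 680.
Compensating-factor requirement not fully met.

Denied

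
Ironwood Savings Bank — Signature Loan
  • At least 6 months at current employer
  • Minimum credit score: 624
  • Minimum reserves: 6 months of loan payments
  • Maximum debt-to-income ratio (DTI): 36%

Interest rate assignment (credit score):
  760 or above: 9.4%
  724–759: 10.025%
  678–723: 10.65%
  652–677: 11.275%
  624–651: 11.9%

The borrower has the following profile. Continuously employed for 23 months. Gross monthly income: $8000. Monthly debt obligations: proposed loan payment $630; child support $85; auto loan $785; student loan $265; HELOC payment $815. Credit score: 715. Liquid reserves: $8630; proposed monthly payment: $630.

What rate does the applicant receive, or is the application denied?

Approved at 10.65%

Credit score 715 ≥ 624 (meets minimum)
Employment 23 ≥ 6 months
Total monthly debts = (630 + 85 + 785 + 265 + 815) = 2,580. DTI = 2,580/8,000 = 32.2% ≤ 36%
Reserves: 8,630 ÷ 630 = 13.7 months (meets 6-month minimum)
All requirements met. Score 715 falls in the 678–723 tier → 10.65%.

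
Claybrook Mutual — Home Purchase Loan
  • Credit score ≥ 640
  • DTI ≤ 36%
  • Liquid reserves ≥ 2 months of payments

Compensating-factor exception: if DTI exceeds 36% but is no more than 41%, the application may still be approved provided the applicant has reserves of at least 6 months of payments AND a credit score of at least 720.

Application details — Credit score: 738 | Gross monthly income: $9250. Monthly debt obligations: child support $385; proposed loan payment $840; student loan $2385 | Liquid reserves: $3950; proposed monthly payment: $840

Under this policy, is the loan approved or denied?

Credit score 738 ≥ 640 (meets base)
Total debts = (385 + 840 + 2,385) = 3,610. DTI = 3,610/9,250 = 39% > 36% — standard DTI limit exceeded.
Reserves: 3,950 ÷ 840 = 4.7 months (meets 2-month minimum)
DTI 39% is within the 36%–41% exception band; checking compensating factors.
Reserves 4.7 < 6 months; credit score 738 ≥ 720.
Compensating-factor requirement not fully met.

Denied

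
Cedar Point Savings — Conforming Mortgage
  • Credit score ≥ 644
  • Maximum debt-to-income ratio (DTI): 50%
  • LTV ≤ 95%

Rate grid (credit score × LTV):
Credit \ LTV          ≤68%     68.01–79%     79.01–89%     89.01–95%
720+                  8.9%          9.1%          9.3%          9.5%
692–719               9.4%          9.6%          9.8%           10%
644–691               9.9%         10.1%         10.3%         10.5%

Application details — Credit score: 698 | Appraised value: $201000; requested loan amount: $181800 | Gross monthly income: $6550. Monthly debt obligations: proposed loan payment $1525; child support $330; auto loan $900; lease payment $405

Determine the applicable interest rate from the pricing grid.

Credit score 698 ≥ 644; Total monthly debts = (1,525 + 330 + 900 + 405) = 3,160. DTI: 3,160 ÷ 6,550 = 48.2%, within the 50% cap
LTV = 181,800/201,000 = 90.4% ≤ 95%
Row: 698 falls in 692–719. Column: 90.4% falls in 89.01–95%. Rate = 10%.

10%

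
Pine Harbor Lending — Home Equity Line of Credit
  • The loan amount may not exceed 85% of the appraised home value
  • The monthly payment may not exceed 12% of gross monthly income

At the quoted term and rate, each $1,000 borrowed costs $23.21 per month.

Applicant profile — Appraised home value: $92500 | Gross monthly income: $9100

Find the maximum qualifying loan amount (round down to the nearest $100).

Payment cap: 12% × $9,100 = $1,092/month.
At $23.21 per $1,000, that supports 1,092/23.21 × 1,000 ≈ $47,048 → $47,000.
LTV cap: 85% × $92,500 = $78,625 → $78,600.
Binding constraint: payment-to-income.

$47,000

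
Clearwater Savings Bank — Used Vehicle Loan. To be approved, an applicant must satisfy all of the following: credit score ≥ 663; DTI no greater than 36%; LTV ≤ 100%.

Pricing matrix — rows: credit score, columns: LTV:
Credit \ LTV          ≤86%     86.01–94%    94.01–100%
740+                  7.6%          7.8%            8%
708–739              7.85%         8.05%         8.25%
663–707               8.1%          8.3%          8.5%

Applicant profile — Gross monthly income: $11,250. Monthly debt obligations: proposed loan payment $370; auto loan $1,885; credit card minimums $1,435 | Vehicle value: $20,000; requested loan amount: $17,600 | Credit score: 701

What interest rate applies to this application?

8.3%

Credit score 701 ≥ 663; Total monthly debts = (370 + 1,885 + 1,435) = 3,690. DTI = 3,690/11,250 = 32.8% ≤ 36%
LTV: 17,600 ÷ 20,000 = 88%, within 100% cap
Credit 701 → row 663–707; LTV 88% → column 86.01–94%. Grid cell → 8.3%.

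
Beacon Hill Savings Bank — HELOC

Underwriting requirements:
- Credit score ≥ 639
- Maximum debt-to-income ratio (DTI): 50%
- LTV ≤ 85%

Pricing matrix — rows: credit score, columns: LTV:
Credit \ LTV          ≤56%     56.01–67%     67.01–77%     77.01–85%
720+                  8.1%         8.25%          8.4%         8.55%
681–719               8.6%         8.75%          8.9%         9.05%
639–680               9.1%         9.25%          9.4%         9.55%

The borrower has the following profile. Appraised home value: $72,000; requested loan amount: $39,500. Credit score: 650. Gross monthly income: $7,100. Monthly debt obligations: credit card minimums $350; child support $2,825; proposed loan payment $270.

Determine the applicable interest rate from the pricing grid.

Credit score 650 ≥ 639; Total monthly debts = (350 + 2,825 + 270) = 3,445. DTI: 3,445 ÷ 7,100 = 48.5%, within the 50% cap
LTV: 39,500 ÷ 72,000 = 54.9%, within 85% cap
Row: 650 falls in 639–680. Column: 54.9% falls in ≤56%. Rate = 9.1%.

9.1%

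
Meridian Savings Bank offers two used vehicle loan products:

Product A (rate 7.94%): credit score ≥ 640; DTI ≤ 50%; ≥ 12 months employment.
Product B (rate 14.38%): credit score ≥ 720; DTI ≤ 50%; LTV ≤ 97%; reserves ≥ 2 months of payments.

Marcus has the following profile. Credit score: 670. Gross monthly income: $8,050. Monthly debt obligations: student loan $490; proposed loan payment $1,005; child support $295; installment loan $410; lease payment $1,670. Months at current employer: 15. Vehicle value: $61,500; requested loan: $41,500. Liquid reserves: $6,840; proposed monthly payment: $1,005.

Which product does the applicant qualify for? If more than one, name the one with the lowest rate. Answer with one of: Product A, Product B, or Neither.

Total debts = (490 + 1,005 + 295 + 410 + 1,670) = 3,870; DTI = 3,870/8,050 = 48.1%.
LTV = 41,500/61,500 = 67.5%.
Reserves = 6,840/1,005 = 6.8 months.
Product A: score 670 ≥ 640; DTI 48.1% ≤ 50%; employment 15 ≥ 12 mo → qualifies.
Product B: score 670 < 720; DTI 48.1% ≤ 50%; LTV 67.5% ≤ 97%; reserves 6.8 ≥ 2 mo → does not qualify.

Product A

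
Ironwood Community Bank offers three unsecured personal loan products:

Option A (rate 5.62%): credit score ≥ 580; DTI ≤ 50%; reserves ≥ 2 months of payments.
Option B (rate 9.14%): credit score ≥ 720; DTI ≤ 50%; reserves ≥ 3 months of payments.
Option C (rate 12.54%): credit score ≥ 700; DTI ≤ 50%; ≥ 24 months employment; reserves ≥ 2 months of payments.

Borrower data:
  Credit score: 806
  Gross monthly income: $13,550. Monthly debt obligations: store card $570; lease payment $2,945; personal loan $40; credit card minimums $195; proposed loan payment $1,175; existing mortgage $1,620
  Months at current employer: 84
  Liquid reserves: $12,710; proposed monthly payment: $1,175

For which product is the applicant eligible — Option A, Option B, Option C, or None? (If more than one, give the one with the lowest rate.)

Option A

Total debts = (570 + 2,945 + 40 + 195 + 1,175 + 1,620) = 6,545; DTI = 6,545/13,550 = 48.3%.
Reserves = 12,710/1,175 = 10.8 months.
Option A: score 806 ≥ 580; DTI 48.3% ≤ 50%; reserves 10.8 ≥ 2 mo → qualifies.
Option B: score 806 ≥ 720; DTI 48.3% ≤ 50%; reserves 10.8 ≥ 3 mo → qualifies.
Option C: score 806 ≥ 700; DTI 48.3% ≤ 50%; employment 84 ≥ 24 mo; reserves 10.8 ≥ 2 mo → qualifies.
Qualifying: Option A, Option B, Option C. Lowest rate is 5.62% → Option A.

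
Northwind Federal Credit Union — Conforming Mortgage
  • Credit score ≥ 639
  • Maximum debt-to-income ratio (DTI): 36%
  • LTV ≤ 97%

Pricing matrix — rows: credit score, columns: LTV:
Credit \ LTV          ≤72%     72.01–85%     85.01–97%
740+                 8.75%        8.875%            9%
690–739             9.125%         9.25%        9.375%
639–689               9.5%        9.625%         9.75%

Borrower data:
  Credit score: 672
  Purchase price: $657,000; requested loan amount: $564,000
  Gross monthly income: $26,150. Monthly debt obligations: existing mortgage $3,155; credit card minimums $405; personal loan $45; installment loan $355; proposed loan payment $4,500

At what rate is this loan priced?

Credit score 672 ≥ 639; Total monthly debts = (3,155 + 405 + 45 + 355 + 4,500) = 8,460. DTI = 8,460/26,150 = 32.4% ≤ 36%
LTV: 564,000 ÷ 657,000 = 85.8%, within 97% cap
Score 672 is in the 639–689 band; LTV 85.8% is in the 85.01–97% band → 9.75%.

9.75%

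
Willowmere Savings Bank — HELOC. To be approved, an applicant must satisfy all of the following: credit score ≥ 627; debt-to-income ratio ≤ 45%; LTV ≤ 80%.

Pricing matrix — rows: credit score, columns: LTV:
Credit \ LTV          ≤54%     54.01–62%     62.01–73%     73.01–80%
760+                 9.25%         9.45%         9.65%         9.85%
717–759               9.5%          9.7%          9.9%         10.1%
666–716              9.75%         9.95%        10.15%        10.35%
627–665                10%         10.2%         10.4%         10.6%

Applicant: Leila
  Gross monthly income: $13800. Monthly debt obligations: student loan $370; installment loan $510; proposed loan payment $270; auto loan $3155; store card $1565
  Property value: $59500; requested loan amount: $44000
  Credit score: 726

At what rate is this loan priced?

10.1%

Credit score 726 ≥ 627; Total monthly debts = (370 + 510 + 270 + 3,155 + 1,565) = 5,870. DTI = 5,870/13,800 = 42.5% ≤ 45%
LTV: 44,000 ÷ 59,500 = 73.9%, within 80% cap
Score 726 is in the 717–759 band; LTV 73.9% is in the 73.01–80% band → 10.1%.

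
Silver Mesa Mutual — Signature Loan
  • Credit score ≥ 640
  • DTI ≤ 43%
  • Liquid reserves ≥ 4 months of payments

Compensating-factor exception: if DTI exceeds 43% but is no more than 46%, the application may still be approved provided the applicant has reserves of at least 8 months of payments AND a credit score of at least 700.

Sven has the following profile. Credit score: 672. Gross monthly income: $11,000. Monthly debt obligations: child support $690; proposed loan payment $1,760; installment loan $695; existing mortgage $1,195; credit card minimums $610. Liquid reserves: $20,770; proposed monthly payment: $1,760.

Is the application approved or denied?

Denied

Credit score 672 ≥ 640 (meets base)
Total debts = (690 + 1,760 + 695 + 1,195 + 610) = 4,950. DTI: 4,950 ÷ 11,000 = 45%, over the 43% base limit.
Reserves: 20,770 ÷ 1,760 = 11.8 months (meets 4-month minimum)
DTI 45% is within the 43%–46% exception band; checking compensating factors.
Reserves 11.8 ≥ 8 months; credit score 672 < 700.
Override conditions not both satisfied; exception does not apply.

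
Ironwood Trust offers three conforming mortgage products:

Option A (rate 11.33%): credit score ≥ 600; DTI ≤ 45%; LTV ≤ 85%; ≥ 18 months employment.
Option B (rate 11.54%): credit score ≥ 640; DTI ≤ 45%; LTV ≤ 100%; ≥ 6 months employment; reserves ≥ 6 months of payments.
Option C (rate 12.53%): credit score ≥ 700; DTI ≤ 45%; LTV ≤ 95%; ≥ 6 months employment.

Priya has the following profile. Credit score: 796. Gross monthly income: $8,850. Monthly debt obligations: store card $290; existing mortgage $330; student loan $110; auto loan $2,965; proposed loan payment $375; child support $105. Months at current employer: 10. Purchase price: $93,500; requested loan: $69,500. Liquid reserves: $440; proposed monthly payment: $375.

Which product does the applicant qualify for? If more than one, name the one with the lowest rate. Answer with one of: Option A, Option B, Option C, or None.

Total debts = (290 + 330 + 110 + 2,965 + 375 + 105) = 4,175; DTI = 4,175/8,850 = 47.2%.
LTV = 69,500/93,500 = 74.3%.
Reserves = 440/375 = 1.2 months.
Option A: score 796 ≥ 600; DTI 47.2% > 45%; LTV 74.3% ≤ 85%; employment 10 < 18 mo → does not qualify.
Option B: score 796 ≥ 640; DTI 47.2% > 45%; LTV 74.3% ≤ 100%; employment 10 ≥ 6 mo; reserves 1.2 < 6 mo → does not qualify.
Option C: score 796 ≥ 700; DTI 47.2% > 45%; LTV 74.3% ≤ 95%; employment 10 ≥ 6 mo → does not qualify.

None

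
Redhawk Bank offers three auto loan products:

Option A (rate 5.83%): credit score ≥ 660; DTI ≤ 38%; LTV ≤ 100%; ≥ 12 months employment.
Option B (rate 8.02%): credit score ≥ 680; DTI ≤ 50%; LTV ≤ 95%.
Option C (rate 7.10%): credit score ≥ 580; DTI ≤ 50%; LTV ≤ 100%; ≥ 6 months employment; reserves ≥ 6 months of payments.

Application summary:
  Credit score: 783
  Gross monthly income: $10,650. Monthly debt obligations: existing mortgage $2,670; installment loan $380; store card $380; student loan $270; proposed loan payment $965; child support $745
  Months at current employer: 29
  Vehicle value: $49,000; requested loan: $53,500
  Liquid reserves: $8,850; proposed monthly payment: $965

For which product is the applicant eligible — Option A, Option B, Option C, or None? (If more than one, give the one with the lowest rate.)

None

Total debts = (2,670 + 380 + 380 + 270 + 965 + 745) = 5,410; DTI = 5,410/10,650 = 50.8%.
LTV = 53,500/49,000 = 109.2%.
Reserves = 8,850/965 = 9.2 months.
Option A: score 783 ≥ 660; DTI 50.8% > 38%; LTV 109.2% > 100%; employment 29 ≥ 12 mo → does not qualify.
Option B: score 783 ≥ 680; DTI 50.8% > 50%; LTV 109.2% > 95% → does not qualify.
Option C: score 783 ≥ 580; DTI 50.8% > 50%; LTV 109.2% > 100%; employment 29 ≥ 6 mo; reserves 9.2 ≥ 6 mo → does not qualify.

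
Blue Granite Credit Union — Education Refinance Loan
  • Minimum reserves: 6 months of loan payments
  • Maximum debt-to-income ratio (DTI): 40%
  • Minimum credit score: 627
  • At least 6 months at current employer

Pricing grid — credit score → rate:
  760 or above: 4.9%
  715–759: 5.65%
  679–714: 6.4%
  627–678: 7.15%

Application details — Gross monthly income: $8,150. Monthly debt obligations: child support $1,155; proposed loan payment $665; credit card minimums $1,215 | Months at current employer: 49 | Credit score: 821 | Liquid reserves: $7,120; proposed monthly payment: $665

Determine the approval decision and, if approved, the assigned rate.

Approved at 4.9%

Credit score 821 ≥ 627 (meets minimum)
Reserves: 7,120 ÷ 665 = 10.7 months (meets 6-month minimum)
Total monthly debts = (1,155 + 665 + 1,215) = 3,035. DTI: 3,035 ÷ 8,150 = 37.2%, within the 40% cap
Employment 49 ≥ 6 months
All requirements met. Score 821 falls in the 760 or above tier → 4.9%.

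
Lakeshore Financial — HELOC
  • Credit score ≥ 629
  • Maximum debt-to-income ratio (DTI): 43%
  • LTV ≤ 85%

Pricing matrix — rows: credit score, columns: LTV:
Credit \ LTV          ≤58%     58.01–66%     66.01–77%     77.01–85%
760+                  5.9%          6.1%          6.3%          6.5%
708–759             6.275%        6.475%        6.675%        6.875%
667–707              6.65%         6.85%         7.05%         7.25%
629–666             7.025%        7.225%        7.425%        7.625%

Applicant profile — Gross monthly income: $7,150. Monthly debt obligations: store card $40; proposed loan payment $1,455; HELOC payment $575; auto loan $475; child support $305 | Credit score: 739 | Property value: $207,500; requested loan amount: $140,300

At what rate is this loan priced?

Credit score 739 ≥ 629; Total monthly debts = (40 + 1,455 + 575 + 475 + 305) = 2,850. DTI: 2,850 ÷ 7,150 = 39.9%, within the 43% cap
LTV = 140,300/207,500 = 67.6% ≤ 85%
Score 739 is in the 708–759 band; LTV 67.6% is in the 66.01–77% band → 6.675%.

6.675%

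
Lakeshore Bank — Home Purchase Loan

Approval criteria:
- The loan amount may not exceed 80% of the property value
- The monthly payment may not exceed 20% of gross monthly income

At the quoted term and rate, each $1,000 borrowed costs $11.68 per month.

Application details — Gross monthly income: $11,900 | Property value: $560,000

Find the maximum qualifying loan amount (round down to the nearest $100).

$203,700

Payment cap: 20% × $11,900 = $2,380/month.
At $11.68 per $1,000, that supports 2,380/11.68 × 1,000 ≈ $203,767 → $203,700.
LTV cap: 80% × $560,000 = $448,000 → $448,000.
Binding constraint: payment-to-income.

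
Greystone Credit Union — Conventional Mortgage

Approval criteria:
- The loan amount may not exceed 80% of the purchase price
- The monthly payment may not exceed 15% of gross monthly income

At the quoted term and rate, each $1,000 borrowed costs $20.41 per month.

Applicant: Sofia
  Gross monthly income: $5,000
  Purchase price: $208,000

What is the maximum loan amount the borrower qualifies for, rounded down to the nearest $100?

Payment cap: 15% × $5,000 = $750/month.
At $20.41 per $1,000, that supports 750/20.41 × 1,000 ≈ $36,746 → $36,700.
LTV cap: 80% × $208,000 = $166,400 → $166,400.
Binding constraint: payment-to-income.

$36,700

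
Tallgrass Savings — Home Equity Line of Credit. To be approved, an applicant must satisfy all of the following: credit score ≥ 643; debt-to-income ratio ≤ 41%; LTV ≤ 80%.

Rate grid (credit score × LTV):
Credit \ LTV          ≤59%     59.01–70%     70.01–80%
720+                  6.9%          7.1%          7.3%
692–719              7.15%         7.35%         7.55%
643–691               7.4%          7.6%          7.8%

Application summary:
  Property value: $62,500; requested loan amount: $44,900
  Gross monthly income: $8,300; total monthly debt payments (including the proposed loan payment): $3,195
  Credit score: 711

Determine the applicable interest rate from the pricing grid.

7.55%

Credit score 711 ≥ 643; Debt-to-income = 3,195/8,300 = 38.5% — meets 41% limit
Loan-to-value = 44,900/62,500 = 71.8% — pass (80% max)
Score 711 is in the 692–719 band; LTV 71.8% is in the 70.01–80% band → 7.55%.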